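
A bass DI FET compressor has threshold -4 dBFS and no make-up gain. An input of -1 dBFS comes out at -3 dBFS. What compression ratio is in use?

3:1

Input overshoot = -1 − (-4) = 3 dB; output overshoot = -3 − (-4) = 1 dB.
Ratio = 3 / 1 = 3.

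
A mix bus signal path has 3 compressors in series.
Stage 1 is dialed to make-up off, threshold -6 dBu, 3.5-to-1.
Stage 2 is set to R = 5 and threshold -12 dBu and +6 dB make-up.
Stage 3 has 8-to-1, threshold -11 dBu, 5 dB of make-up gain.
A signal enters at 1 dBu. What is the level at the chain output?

-5.175 dBu

Stage 1: 7 dB above -6 dBu, reduced 3.5:1 to 2 dB above → -4 dBu.
Stage 2: 8 dB above -12 dBu, reduced 5:1 to 1.6 dB above → -10.4 dBu; +6 dB make-up → -4.4 dBu.
Stage 3: -4.4 dBu is 6.6 dB over -11 dBu; at 8:1 that becomes 0.825 dB over, giving -10.175 dBu; +5 dB make-up → -5.175 dBu.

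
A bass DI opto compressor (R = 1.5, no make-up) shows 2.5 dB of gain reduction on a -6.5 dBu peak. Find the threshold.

-14 dBu

Input is 7.5 dB above T (since output overshoot × R = input overshoot: (-9 − T)·1.5 = -6.5 − T gives T = -14 dBu).
Check: -14 + (-6.5 − (-14))/1.5 = -14 + 5 = -9 dBu. ✓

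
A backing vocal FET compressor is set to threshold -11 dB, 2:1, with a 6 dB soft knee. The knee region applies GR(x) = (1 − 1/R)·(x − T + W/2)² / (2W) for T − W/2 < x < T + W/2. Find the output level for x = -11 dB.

x − T + W/2 = -11 − (-11) + 3 = 3.
GR = (1 − 1/2) × 3² / 12 = 0.5 × 9 / 12 = 0.375 dB.
Output = -11 − 0.375 = -11.375 dB.

-11.375 dB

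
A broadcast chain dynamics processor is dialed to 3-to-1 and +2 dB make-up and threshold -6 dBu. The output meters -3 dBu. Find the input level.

-3 dBu

Before make-up, the level was -3 − 2 = -5 dBu.
Post-compression overshoot = -5 − (-6) = 1 dB.
Before 3:1 compression the overshoot was 1 × 3 = 3 dB, so input = -6 + 3 = -3 dBu.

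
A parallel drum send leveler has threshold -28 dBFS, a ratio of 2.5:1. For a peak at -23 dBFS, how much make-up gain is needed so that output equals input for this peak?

Overshoot 5 dB → 5/2.5 = 2 dB after compression, so the compressed level is -28 + 2 = -26 dBFS.
Make-up = target − compressed = -23 − (-26) = 3 dB.

3 dB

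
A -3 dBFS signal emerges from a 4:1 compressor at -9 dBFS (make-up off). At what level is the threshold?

Let T be the threshold. Output overshoot = (input overshoot)/R, so -9 − T = (-3 − T)/4.
4·(-9 − T) = -3 − T → 3·T = -36 − (-3) = -33.
T = -33/3 = -11 dBFS.

-11 dBFS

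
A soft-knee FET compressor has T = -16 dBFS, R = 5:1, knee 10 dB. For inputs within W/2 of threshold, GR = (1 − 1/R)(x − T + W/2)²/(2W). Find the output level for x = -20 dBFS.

-20.04 dBFS

x − T + W/2 = -20 − (-16) + 5 = 1.
GR = (1 − 1/5) × 1² / 20 = 0.8 × 1 / 20 = 0.04 dB.
Output = -20 − 0.04 = -20.04 dBFS.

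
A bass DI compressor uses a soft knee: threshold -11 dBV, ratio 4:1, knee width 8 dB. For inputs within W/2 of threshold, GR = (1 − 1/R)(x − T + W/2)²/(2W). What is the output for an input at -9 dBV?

x − T + W/2 = -9 − (-11) + 4 = 6.
GR = (1 − 1/4) × 6² / 16 = 0.75 × 36 / 16 = 1.6875 dB.
Output = -9 − 1.6875 = -10.6875 dBV.

-10.6875 dBV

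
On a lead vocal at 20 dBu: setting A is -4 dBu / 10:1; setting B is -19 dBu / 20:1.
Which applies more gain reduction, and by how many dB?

A: 24 dB over, compressed to 2.4 dB over, so 21.6 dB of GR.
B: 39 dB over, compressed to 1.95 dB over, so 37.05 dB of GR.
Difference: 15.45 dB in favour of B.

B, by 15.45 dB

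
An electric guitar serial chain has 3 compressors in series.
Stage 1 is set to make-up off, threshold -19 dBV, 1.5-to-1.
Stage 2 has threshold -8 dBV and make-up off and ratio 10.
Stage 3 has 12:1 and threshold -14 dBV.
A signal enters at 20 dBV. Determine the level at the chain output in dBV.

-13.375 dBV

Stage 1: 20 dBV is 39 dB over -19 dBV; at 1.5:1 that becomes 26 dB over, giving 7 dBV.
Stage 2: 15 dB above -8 dBV, reduced 10:1 to 1.5 dB above → -6.5 dBV.
Stage 3: 7.5 dB above -14 dBV, reduced 12:1 to 0.625 dB above → -13.375 dBV.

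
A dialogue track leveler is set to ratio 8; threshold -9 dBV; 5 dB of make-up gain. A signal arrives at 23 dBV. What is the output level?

The input is 32 dB above the -9 dBV threshold.
8:1 compression reduces that to 32/8 = 4 dB over.
Output = -9 + 4 = -5 dBV; make-up adds 5 dB, giving 0 dBV.

0 dBV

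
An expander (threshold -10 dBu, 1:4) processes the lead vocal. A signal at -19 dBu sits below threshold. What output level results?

-46 dBu

Undershoot = (-10) − (-19) = 9 dB.
At 1:4, that expands to 36 dB under threshold.
Output = -10 − 36 = -46 dBu.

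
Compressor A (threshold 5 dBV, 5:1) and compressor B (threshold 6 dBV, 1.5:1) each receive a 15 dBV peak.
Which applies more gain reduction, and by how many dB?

A: overshoot 10 dB → output overshoot 2 dB → GR 8 dB.
B: overshoot 9 dB → output overshoot 6 dB → GR 3 dB.
Difference: 5 dB in favour of A.

A, by 5 dB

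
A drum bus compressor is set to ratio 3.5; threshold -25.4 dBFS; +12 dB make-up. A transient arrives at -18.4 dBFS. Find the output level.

Overshoot: -18.4 − (-25.4) = 7 dB.
At 3.5:1 the overshoot is divided by 3.5, leaving 2 dB above threshold.
That puts the output at -23.4 dBFS; make-up adds 12 dB, giving -11.4 dBFS.

-11.4 dBFS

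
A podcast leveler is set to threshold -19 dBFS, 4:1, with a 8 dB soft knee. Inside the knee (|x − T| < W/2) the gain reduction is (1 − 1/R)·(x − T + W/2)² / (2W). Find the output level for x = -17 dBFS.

x − T + W/2 = -17 − (-19) + 4 = 6.
GR = (1 − 1/4) × 6² / 16 = 0.75 × 36 / 16 = 1.6875 dB.
Output = -17 − 1.6875 = -18.6875 dBFS.

-18.6875 dBFS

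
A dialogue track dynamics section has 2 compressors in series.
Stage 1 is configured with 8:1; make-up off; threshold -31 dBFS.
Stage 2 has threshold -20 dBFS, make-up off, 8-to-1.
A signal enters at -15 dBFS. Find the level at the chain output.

-29 dBFS

Stage 1: 16 dB above -31 dBFS, reduced 8:1 to 2 dB above → -29 dBFS.
Stage 2: below threshold (-29 ≤ -20); passes unchanged; output -29 dBFS.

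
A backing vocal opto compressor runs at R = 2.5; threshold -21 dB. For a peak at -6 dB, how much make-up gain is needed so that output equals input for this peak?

9 dB

The peak compresses to -21 + 15/2.5 = -15 dB.
To reach -6 dB requires -6 − (-15) = 9 dB of make-up.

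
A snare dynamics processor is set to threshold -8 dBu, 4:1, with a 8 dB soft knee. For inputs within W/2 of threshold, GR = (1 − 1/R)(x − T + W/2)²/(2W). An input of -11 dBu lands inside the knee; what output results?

-11.046875 dBu

x − T + W/2 = -11 − (-8) + 4 = 1.
GR = (1 − 1/4) × 1² / 16 = 0.75 × 1 / 16 = 0.046875 dB.
Output = -11 − 0.046875 = -11.046875 dBu.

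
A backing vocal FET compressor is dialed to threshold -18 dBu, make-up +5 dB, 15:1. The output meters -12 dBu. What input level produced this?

-3 dBu

Before make-up, the level was -12 − 5 = -17 dBu.
That's 1 dB above the -18 dBu threshold.
Undo the ratio: input overshoot = 1 × 15 = 15 dB, giving input = -3 dBu.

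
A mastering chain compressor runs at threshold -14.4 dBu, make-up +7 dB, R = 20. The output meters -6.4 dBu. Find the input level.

Stripping the +7 dB make-up gives -13.4 dBu at the gain stage.
That's 1 dB above the -14.4 dBu threshold.
Undo the ratio: input overshoot = 1 × 20 = 20 dB, giving input = 5.6 dBu.

5.6 dBu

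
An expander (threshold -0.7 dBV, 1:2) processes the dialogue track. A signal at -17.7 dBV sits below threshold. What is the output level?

Below threshold, a 1:2 expander applies gain = (2−1)×(T − x) of attenuation.
(2−1) × 17 = 17 dB, so output = -17.7 − 17 = -34.7 dBV.

-34.7 dBV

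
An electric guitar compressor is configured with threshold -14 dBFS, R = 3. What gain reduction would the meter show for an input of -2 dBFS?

8 dB

The signal is 12 dB above threshold.
A 3:1 ratio leaves 4 dB of that excess.
Gain reduction = 12 − 4 = 8 dB.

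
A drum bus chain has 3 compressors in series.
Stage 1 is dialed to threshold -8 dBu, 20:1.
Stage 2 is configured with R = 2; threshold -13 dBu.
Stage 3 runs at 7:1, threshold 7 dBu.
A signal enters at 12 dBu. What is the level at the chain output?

-10 dBu

Stage 1: overshoot 20 dB → 20/20 = 1 dB → -7 dBu.
Stage 2: 6 dB above -13 dBu, reduced 2:1 to 3 dB above → -10 dBu.
Stage 3: -10 dBu ≤ 7 dBu, so stage 3 doesn't engage; output -10 dBu.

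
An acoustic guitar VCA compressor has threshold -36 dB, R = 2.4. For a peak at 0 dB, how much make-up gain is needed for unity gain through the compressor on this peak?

The peak compresses to -36 + 36/2.4 = -21 dB.
To reach 0 dB requires 0 − (-21) = 21 dB of make-up.

21 dB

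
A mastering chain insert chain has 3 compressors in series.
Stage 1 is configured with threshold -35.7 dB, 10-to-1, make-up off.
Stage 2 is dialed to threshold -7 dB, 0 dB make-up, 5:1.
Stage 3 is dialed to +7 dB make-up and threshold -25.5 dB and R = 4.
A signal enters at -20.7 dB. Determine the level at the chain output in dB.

Stage 1: overshoot 15 dB → 15/10 = 1.5 dB → -34.2 dB.
Stage 2: below threshold (-34.2 ≤ -7); passes unchanged; output -34.2 dB.
Stage 3: -34.2 dB is at or below the -25.5 dB threshold — no compression; make-up brings it to -27.2 dB.

-27.2 dB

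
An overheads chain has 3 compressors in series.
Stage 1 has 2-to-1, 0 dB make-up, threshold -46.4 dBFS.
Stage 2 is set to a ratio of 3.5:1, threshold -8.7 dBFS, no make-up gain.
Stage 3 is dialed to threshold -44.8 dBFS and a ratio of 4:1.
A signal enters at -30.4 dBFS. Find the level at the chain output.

Stage 1: -30.4 dBFS is 16 dB over -46.4 dBFS; at 2:1 that becomes 8 dB over, giving -38.4 dBFS.
Stage 2: -38.4 dBFS is at or below the -8.7 dBFS threshold — no compression; output -38.4 dBFS.
Stage 3: overshoot 6.4 dB → 6.4/4 = 1.6 dB → -43.2 dBFS.

-43.2 dBFS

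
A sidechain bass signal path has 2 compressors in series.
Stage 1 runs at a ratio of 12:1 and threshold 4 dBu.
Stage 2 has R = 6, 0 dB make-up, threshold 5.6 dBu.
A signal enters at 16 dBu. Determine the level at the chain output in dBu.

5 dBu

Stage 1: 12 dB above 4 dBu, reduced 12:1 to 1 dB above → 5 dBu.
Stage 2: 5 dBu is at or below the 5.6 dBu threshold — no compression; output 5 dBu.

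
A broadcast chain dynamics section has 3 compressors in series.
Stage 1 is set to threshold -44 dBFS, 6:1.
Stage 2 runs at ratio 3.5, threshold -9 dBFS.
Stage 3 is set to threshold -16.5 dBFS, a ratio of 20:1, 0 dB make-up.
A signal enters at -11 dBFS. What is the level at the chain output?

Stage 1: overshoot 33 dB → 33/6 = 5.5 dB → -38.5 dBFS.
Stage 2: below threshold (-38.5 ≤ -9); passes unchanged; output -38.5 dBFS.
Stage 3: -38.5 dBFS ≤ -16.5 dBFS, so stage 3 doesn't engage; output -38.5 dBFS.

-38.5 dBFS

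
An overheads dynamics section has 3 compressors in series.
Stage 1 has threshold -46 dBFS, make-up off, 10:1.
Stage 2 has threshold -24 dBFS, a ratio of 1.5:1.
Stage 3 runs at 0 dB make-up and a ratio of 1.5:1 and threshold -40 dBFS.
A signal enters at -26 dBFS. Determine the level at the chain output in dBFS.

Stage 1: overshoot 20 dB → 20/10 = 2 dB → -44 dBFS.
Stage 2: below threshold (-44 ≤ -24); passes unchanged; output -44 dBFS.
Stage 3: -44 dBFS is at or below the -40 dBFS threshold — no compression; output -44 dBFS.

-44 dBFS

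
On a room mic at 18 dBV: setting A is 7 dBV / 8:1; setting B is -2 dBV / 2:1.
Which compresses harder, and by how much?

B, by 0.375 dB

A: GR = 11 − 11/8 = 9.625 dB.
B: GR = 20 − 20/2 = 10 dB.
Difference: 0.375 dB in favour of B.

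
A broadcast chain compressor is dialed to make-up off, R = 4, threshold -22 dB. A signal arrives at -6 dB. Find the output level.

-18 dB

The input is 16 dB above the -22 dB threshold.
The 16 dB excess becomes 4 dB after 4:1 reduction.
That puts the output at -18 dB.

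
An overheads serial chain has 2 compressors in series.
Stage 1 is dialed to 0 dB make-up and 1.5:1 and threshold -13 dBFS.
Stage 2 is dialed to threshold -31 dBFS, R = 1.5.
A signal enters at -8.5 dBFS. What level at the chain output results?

Stage 1: -8.5 dBFS is 4.5 dB over -13 dBFS; at 1.5:1 that becomes 3 dB over, giving -10 dBFS.
Stage 2: -10 dBFS is 21 dB over -31 dBFS; at 1.5:1 that becomes 14 dB over, giving -17 dBFS.

-17 dBFS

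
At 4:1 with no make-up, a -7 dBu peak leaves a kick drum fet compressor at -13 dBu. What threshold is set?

-15 dBu

Gain reduction = -7 − (-13) = 6 dB; output overshoot = GR / (R − 1) = 6 / 3 = 2 dB.
Threshold = output − output overshoot = -13 − 2 = -15 dBu.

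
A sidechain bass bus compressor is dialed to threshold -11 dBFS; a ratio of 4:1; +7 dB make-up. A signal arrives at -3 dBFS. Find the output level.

-3 dBFS sits 8 dB over threshold.
The 8 dB excess becomes 2 dB after 4:1 reduction.
So the level is -11 + 2 = -9 dBFS; make-up adds 7 dB, giving -2 dBFS.

-2 dBFS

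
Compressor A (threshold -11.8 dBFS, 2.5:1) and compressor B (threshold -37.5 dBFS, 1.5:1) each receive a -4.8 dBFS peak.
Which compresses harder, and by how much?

B, by 6.7 dB

A: 7 dB over, compressed to 2.8 dB over, so 4.2 dB of GR.
B: 32.7 dB over, compressed to 21.8 dB over, so 10.9 dB of GR.
B applies 6.7 dB more gain reduction.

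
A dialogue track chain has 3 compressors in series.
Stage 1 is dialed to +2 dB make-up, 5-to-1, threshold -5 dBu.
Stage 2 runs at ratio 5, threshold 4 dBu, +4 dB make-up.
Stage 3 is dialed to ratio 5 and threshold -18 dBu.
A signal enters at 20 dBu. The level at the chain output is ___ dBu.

-13.2 dBu

Stage 1: overshoot 25 dB → 25/5 = 5 dB → 0 dBu; +2 dB make-up → 2 dBu.
Stage 2: 2 dBu is at or below the 4 dBu threshold — no compression; make-up brings it to 6 dBu.
Stage 3: 6 dBu is 24 dB over -18 dBu; at 5:1 that becomes 4.8 dB over, giving -13.2 dBu.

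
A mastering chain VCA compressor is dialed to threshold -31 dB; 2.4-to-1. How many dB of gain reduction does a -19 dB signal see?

7 dB

The signal is 12 dB above threshold.
A 2.4:1 ratio leaves 5 dB of that excess.
GR = overshoot in − overshoot out = 12 − 5 = 7 dB.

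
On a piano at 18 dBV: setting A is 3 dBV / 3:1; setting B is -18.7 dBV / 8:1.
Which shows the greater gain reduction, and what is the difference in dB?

A: GR = 15 − 15/3 = 10 dB.
B: GR = 36.7 − 36.7/8 = 32.1125 dB.
B reduces 22.1125 dB more.

B, by 22.1125 dB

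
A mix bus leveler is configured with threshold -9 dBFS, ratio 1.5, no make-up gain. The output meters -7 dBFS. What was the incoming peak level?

-6 dBFS

The compressed level sits -7 − (-9) = 2 dB over threshold.
Undo the ratio: input overshoot = 2 × 1.5 = 3 dB, giving input = -6 dBFS.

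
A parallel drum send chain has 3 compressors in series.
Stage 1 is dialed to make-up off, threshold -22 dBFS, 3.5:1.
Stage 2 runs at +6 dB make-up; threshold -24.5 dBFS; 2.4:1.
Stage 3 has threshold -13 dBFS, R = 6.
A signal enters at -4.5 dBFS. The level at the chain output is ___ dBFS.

Stage 1: -4.5 dBFS is 17.5 dB over -22 dBFS; at 3.5:1 that becomes 5 dB over, giving -17 dBFS.
Stage 2: -17 dBFS is 7.5 dB over -24.5 dBFS; at 2.4:1 that becomes 3.125 dB over, giving -21.375 dBFS; +6 dB make-up → -15.375 dBFS.
Stage 3: -15.375 dBFS is at or below the -13 dBFS threshold — no compression; output -15.375 dBFS.

-15.375 dBFS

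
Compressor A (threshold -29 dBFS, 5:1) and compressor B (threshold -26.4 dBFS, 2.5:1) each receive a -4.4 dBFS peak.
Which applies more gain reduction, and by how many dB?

A: overshoot 24.6 dB → output overshoot 4.92 dB → GR 19.68 dB.
B: overshoot 22 dB → output overshoot 8.8 dB → GR 13.2 dB.
A applies 6.48 dB more gain reduction.

A, by 6.48 dB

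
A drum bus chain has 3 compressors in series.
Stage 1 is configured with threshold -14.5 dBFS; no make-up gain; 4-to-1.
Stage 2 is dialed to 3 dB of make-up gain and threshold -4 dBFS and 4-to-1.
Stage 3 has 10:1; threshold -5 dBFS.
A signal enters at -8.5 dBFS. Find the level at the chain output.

-10 dBFS

Stage 1: overshoot 6 dB → 6/4 = 1.5 dB → -13 dBFS.
Stage 2: below threshold (-13 ≤ -4); passes unchanged; make-up brings it to -10 dBFS.
Stage 3: -10 dBFS is at or below the -5 dBFS threshold — no compression; output -10 dBFS.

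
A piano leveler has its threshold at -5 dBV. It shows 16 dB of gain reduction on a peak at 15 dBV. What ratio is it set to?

5:1

Input overshoot = 15 − (-5) = 20 dB.
Output overshoot = 20 − 16 = 4 dB.
Ratio = input overshoot / output overshoot = 20 / 4 = 5.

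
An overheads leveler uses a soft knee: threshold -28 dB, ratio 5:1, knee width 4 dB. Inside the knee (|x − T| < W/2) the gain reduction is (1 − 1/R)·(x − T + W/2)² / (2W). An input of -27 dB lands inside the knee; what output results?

-27.9 dB

x − T + W/2 = -27 − (-28) + 2 = 3.
GR = (1 − 1/5) × 3² / 8 = 0.8 × 9 / 8 = 0.9 dB.
Output = -27 − 0.9 = -27.9 dB.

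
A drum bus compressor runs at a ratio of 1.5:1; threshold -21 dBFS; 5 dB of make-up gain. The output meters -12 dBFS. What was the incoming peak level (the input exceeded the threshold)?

-15 dBFS

Remove make-up: -12 − 5 = -17 dBFS.
That's 4 dB above the -21 dBFS threshold.
Before 1.5:1 compression the overshoot was 4 × 1.5 = 6 dB, so input = -21 + 6 = -15 dBFS.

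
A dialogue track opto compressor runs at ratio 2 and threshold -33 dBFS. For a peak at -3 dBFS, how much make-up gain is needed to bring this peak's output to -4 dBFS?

14 dB

Without make-up, output = threshold + overshoot/2 = -33 + 15 = -18 dBFS.
Gap to target: 14 dB.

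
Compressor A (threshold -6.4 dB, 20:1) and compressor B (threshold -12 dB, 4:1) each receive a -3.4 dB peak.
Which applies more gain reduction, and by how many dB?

B, by 3.6 dB

A: overshoot 3 dB → output overshoot 0.15 dB → GR 2.85 dB.
B: overshoot 8.6 dB → output overshoot 2.15 dB → GR 6.45 dB.
Difference: 3.6 dB in favour of B.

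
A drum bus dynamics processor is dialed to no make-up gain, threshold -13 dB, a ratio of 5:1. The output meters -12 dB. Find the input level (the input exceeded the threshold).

Post-compression overshoot = -12 − (-13) = 1 dB.
Undo the ratio: input overshoot = 1 × 5 = 5 dB, giving input = -8 dB.

-8 dB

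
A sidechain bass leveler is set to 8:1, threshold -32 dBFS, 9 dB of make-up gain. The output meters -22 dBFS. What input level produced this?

Stripping the +9 dB make-up gives -31 dBFS at the gain stage.
The compressed level sits -31 − (-32) = 1 dB over threshold.
Before 8:1 compression the overshoot was 1 × 8 = 8 dB, so input = -32 + 8 = -24 dBFS.

-24 dBFS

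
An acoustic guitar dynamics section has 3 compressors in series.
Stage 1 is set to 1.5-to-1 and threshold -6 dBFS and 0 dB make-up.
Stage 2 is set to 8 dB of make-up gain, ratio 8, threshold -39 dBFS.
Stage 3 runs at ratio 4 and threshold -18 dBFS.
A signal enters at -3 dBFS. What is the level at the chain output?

-26.625 dBFS

Stage 1: -3 dBFS is 3 dB over -6 dBFS; at 1.5:1 that becomes 2 dB over, giving -4 dBFS.
Stage 2: 35 dB above -39 dBFS, reduced 8:1 to 4.375 dB above → -34.625 dBFS; +8 dB make-up → -26.625 dBFS.
Stage 3: below threshold (-26.625 ≤ -18); passes unchanged; output -26.625 dBFS.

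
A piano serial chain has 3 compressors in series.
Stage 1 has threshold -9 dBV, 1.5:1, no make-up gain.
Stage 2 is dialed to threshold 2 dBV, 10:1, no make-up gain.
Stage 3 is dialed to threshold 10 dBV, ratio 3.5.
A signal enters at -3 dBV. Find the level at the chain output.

-5 dBV

Stage 1: -3 dBV is 6 dB over -9 dBV; at 1.5:1 that becomes 4 dB over, giving -5 dBV.
Stage 2: below threshold (-5 ≤ 2); passes unchanged; output -5 dBV.
Stage 3: -5 dBV ≤ 10 dBV, so stage 3 doesn't engage; output -5 dBV.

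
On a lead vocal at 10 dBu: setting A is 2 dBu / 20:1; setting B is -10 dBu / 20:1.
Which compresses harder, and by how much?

A: GR = 8 − 8/20 = 7.6 dB.
B: GR = 20 − 20/20 = 19 dB.
B reduces 11.4 dB more.

B, by 11.4 dB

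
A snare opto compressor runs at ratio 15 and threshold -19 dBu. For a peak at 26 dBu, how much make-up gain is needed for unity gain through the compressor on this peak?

42 dB

Without make-up, output = threshold + overshoot/15 = -19 + 3 = -16 dBu.
Gap to target: 42 dB.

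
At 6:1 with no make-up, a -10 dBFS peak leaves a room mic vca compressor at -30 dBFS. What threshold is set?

-34 dBFS

Let T be the threshold. Output overshoot = (input overshoot)/R, so -30 − T = (-10 − T)/6.
6·(-30 − T) = -10 − T → 5·T = -180 − (-10) = -170.
T = -170/5 = -34 dBFS.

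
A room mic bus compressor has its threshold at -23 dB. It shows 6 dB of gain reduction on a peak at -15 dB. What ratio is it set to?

Input overshoot = -15 − (-23) = 8 dB.
Output overshoot = 8 − 6 = 2 dB.
Ratio = input overshoot / output overshoot = 8 / 2 = 4.

4:1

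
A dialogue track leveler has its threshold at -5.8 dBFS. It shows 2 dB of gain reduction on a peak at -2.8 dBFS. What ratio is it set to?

Input overshoot = -2.8 − (-5.8) = 3 dB.
Output overshoot = 3 − 2 = 1 dB.
Ratio = input overshoot / output overshoot = 3 / 1 = 3.

3:1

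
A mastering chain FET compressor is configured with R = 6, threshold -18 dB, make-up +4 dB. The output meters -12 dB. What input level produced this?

-6 dB

Remove make-up: -12 − 4 = -16 dB.
The compressed level sits -16 − (-18) = 2 dB over threshold.
Before 6:1 compression the overshoot was 2 × 6 = 12 dB, so input = -18 + 12 = -6 dB.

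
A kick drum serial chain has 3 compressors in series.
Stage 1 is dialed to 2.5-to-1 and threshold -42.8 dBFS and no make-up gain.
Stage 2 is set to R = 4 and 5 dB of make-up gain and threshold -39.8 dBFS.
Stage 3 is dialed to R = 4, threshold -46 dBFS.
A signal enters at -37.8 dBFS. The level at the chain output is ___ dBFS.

-43.45 dBFS

Stage 1: overshoot 5 dB → 5/2.5 = 2 dB → -40.8 dBFS.
Stage 2: below threshold (-40.8 ≤ -39.8); passes unchanged; make-up brings it to -35.8 dBFS.
Stage 3: -35.8 dBFS is 10.2 dB over -46 dBFS; at 4:1 that becomes 2.55 dB over, giving -43.45 dBFS.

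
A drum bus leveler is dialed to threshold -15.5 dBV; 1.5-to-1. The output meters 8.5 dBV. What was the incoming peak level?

Post-compression overshoot = 8.5 − (-15.5) = 24 dB.
Input overshoot = R × output overshoot = 36 dB → input = -15.5 + 36 = 20.5 dBV.

20.5 dBV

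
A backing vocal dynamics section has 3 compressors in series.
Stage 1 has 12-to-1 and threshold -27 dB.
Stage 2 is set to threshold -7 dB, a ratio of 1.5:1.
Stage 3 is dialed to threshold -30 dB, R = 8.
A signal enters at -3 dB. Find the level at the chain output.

Stage 1: -3 dB is 24 dB over -27 dB; at 12:1 that becomes 2 dB over, giving -25 dB.
Stage 2: -25 dB is at or below the -7 dB threshold — no compression; output -25 dB.
Stage 3: 5 dB above -30 dB, reduced 8:1 to 0.625 dB above → -29.375 dB.

-29.375 dB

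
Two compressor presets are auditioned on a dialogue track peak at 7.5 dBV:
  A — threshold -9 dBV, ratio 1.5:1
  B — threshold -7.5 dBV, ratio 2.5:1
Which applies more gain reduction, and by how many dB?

A: GR = 16.5 − 16.5/1.5 = 5.5 dB.
B: GR = 15 − 15/2.5 = 9 dB.
B applies 3.5 dB more gain reduction.

B, by 3.5 dB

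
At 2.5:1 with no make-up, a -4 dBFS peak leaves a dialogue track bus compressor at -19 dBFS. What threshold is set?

Gain reduction = -4 − (-19) = 15 dB; output overshoot = GR / (R − 1) = 15 / 1.5 = 10 dB.
Threshold = output − output overshoot = -19 − 10 = -29 dBFS.

-29 dBFS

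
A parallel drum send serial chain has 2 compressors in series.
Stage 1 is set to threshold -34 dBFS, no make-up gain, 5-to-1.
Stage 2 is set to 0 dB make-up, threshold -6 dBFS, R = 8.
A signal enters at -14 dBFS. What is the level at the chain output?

Stage 1: 20 dB above -34 dBFS, reduced 5:1 to 4 dB above → -30 dBFS.
Stage 2: below threshold (-30 ≤ -6); passes unchanged; output -30 dBFS.

-30 dBFS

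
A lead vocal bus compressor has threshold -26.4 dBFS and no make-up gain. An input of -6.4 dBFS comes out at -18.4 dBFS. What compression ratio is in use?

2.5:1

Input overshoot = -6.4 − (-26.4) = 20 dB; output overshoot = -18.4 − (-26.4) = 8 dB.
Ratio = 20 / 8 = 2.5.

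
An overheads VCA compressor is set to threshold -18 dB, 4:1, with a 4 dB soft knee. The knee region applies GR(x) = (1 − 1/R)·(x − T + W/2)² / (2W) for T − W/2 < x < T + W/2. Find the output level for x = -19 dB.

x − T + W/2 = -19 − (-18) + 2 = 1.
GR = (1 − 1/4) × 1² / 8 = 0.75 × 1 / 8 = 0.09375 dB.
Output = -19 − 0.09375 = -19.09375 dB.

-19.09375 dB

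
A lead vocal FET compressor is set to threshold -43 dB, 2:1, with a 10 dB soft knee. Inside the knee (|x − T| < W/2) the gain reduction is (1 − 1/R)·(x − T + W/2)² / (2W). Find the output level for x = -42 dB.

x − T + W/2 = -42 − (-43) + 5 = 6.
GR = (1 − 1/2) × 6² / 20 = 0.5 × 36 / 20 = 0.9 dB.
Output = -42 − 0.9 = -42.9 dB.

-42.9 dB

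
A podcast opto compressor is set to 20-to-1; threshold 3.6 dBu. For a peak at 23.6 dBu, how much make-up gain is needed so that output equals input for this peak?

Overshoot 20 dB → 20/20 = 1 dB after compression, so the compressed level is 3.6 + 1 = 4.6 dBu.
Make-up = target − compressed = 23.6 − 4.6 = 19 dB.

19 dB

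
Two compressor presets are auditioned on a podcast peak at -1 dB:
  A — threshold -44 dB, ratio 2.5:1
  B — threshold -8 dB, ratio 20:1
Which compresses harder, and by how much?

A, by 19.15 dB

A: GR = 43 − 43/2.5 = 25.8 dB.
B: GR = 7 − 7/20 = 6.65 dB.
A applies 19.15 dB more gain reduction.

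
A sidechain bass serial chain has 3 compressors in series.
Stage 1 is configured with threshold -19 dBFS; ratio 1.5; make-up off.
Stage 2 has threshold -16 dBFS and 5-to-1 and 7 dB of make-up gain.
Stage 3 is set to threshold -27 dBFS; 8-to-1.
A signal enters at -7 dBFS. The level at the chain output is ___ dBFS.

-24.625 dBFS

Stage 1: -7 dBFS is 12 dB over -19 dBFS; at 1.5:1 that becomes 8 dB over, giving -11 dBFS.
Stage 2: 5 dB above -16 dBFS, reduced 5:1 to 1 dB above → -15 dBFS; +7 dB make-up → -8 dBFS.
Stage 3: 19 dB above -27 dBFS, reduced 8:1 to 2.375 dB above → -24.625 dBFS.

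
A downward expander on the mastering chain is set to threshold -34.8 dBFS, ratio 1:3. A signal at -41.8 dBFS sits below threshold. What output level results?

Undershoot = (-34.8) − (-41.8) = 7 dB.
At 1:3, that expands to 21 dB under threshold.
Output = -34.8 − 21 = -55.8 dBFS.

-55.8 dBFS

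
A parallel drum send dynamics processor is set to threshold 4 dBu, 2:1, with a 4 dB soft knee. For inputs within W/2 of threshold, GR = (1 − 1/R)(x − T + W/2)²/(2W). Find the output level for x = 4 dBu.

x − T + W/2 = 4 − 4 + 2 = 2.
GR = (1 − 1/2) × 2² / 8 = 0.5 × 4 / 8 = 0.25 dB.
Output = 4 − 0.25 = 3.75 dBu.

3.75 dBu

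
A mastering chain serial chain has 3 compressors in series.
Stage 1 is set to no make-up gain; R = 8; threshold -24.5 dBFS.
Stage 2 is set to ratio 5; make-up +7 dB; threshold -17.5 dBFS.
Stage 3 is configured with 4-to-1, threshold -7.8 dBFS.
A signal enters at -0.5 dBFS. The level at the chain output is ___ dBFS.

-14.5 dBFS

Stage 1: -0.5 dBFS is 24 dB over -24.5 dBFS; at 8:1 that becomes 3 dB over, giving -21.5 dBFS.
Stage 2: -21.5 dBFS is at or below the -17.5 dBFS threshold — no compression; make-up brings it to -14.5 dBFS.
Stage 3: -14.5 dBFS ≤ -7.8 dBFS, so stage 3 doesn't engage; output -14.5 dBFS.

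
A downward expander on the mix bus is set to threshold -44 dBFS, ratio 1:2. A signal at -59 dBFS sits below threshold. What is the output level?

Undershoot = (-44) − (-59) = 15 dB.
At 1:2, that expands to 30 dB under threshold.
Output = -44 − 30 = -74 dBFS.

-74 dBFS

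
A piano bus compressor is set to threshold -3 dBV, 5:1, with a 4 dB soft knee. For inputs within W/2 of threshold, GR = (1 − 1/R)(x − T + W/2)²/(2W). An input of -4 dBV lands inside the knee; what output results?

-4.1 dBV

x − T + W/2 = -4 − (-3) + 2 = 1.
GR = (1 − 1/5) × 1² / 8 = 0.8 × 1 / 8 = 0.1 dB.
Output = -4 − 0.1 = -4.1 dBV.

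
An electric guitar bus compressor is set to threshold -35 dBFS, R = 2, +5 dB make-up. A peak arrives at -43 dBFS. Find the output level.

-43 dBFS is 8 dB below the -35 dBFS threshold, so no gain reduction is applied.
Make-up gain adds 5 dB: -43 + 5 = -38 dBFS.

-38 dBFS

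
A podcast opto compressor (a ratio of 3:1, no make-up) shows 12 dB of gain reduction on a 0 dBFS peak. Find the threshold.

-18 dBFS

Let T be the threshold. Output overshoot = (input overshoot)/R, so -12 − T = (0 − T)/3.
3·(-12 − T) = 0 − T → 2·T = -36 − 0 = -36.
T = -36/2 = -18 dBFS.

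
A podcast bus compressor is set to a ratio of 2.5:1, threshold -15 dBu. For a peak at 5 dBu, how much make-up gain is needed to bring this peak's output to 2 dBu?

9 dB

Without make-up, output = threshold + overshoot/2.5 = -15 + 8 = -7 dBu.
Gap to target: 9 dB.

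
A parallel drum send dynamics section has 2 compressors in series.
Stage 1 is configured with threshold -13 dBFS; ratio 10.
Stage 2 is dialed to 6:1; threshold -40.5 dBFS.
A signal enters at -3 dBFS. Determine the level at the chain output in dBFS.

Stage 1: 10 dB above -13 dBFS, reduced 10:1 to 1 dB above → -12 dBFS.
Stage 2: overshoot 28.5 dB → 28.5/6 = 4.75 dB → -35.75 dBFS.

-35.75 dBFS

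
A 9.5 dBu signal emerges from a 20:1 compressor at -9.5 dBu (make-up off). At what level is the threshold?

Input is 20 dB above T (since output overshoot × R = input overshoot: (-9.5 − T)·20 = 9.5 − T gives T = -10.5 dBu).
Check: -10.5 + (9.5 − (-10.5))/20 = -10.5 + 1 = -9.5 dBu. ✓

-10.5 dBu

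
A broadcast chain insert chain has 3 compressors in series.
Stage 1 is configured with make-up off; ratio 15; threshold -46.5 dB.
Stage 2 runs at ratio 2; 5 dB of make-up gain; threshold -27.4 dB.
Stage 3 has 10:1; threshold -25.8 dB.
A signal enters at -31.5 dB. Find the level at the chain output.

-40.5 dB

Stage 1: 15 dB above -46.5 dB, reduced 15:1 to 1 dB above → -45.5 dB.
Stage 2: -45.5 dB is at or below the -27.4 dB threshold — no compression; make-up brings it to -40.5 dB.
Stage 3: -40.5 dB ≤ -25.8 dB, so stage 3 doesn't engage; output -40.5 dB.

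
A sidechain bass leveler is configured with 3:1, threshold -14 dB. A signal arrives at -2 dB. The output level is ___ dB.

Overshoot: -2 − (-14) = 12 dB.
3:1 compression reduces that to 12/3 = 4 dB over.
Output = -14 + 4 = -10 dB.

-10 dB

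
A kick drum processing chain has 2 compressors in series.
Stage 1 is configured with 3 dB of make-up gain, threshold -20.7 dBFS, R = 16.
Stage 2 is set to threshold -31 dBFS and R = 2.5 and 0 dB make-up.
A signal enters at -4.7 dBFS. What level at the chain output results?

Stage 1: 16 dB above -20.7 dBFS, reduced 16:1 to 1 dB above → -19.7 dBFS; +3 dB make-up → -16.7 dBFS.
Stage 2: -16.7 dBFS is 14.3 dB over -31 dBFS; at 2.5:1 that becomes 5.72 dB over, giving -25.28 dBFS.

-25.28 dBFS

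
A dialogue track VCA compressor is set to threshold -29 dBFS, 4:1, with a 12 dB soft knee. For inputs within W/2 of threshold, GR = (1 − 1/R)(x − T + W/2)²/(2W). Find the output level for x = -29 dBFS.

-30.125 dBFS

x − T + W/2 = -29 − (-29) + 6 = 6.
GR = (1 − 1/4) × 6² / 24 = 0.75 × 36 / 24 = 1.125 dB.
Output = -29 − 1.125 = -30.125 dBFS.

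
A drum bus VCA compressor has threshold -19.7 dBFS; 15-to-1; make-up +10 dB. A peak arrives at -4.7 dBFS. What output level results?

-8.7 dBFS

-4.7 dBFS sits 15 dB over threshold.
15:1 compression reduces that to 15/15 = 1 dB over.
Output = -19.7 + 1 = -18.7 dBFS; make-up adds 10 dB, giving -8.7 dBFS.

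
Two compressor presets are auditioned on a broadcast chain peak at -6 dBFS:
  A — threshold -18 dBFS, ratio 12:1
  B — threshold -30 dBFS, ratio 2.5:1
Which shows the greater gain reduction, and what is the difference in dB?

A: 12 dB over, compressed to 1 dB over, so 11 dB of GR.
B: 24 dB over, compressed to 9.6 dB over, so 14.4 dB of GR.
B applies 3.4 dB more gain reduction.

B, by 3.4 dB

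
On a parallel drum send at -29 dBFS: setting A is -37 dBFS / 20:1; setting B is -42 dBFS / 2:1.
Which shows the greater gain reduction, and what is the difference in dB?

A, by 1.1 dB

A: GR = 8 − 8/20 = 7.6 dB.
B: GR = 13 − 13/2 = 6.5 dB.
A reduces 1.1 dB more.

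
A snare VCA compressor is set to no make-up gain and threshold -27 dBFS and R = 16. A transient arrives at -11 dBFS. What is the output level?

Overshoot: -11 − (-27) = 16 dB.
At 16:1 the overshoot is divided by 16, leaving 1 dB above threshold.
That puts the output at -26 dBFS.

-26 dBFS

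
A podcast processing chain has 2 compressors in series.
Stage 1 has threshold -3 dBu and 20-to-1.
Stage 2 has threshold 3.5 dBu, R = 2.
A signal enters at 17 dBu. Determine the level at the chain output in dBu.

-2 dBu

Stage 1: 17 dBu is 20 dB over -3 dBu; at 20:1 that becomes 1 dB over, giving -2 dBu.
Stage 2: below threshold (-2 ≤ 3.5); passes unchanged; output -2 dBu.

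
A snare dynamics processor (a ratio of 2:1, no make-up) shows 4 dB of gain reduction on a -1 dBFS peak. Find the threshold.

Let T be the threshold. Output overshoot = (input overshoot)/R, so -5 − T = (-1 − T)/2.
2·(-5 − T) = -1 − T → 1·T = -10 − (-1) = -9.
T = -9/1 = -9 dBFS.

-9 dBFS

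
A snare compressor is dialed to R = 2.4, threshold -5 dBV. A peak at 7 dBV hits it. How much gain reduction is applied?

7 dB

7 dBV exceeds the threshold by 12 dB.
At 2.4:1, output sits 12/2.4 = 5 dB above threshold.
Gain reduction = 12 − 5 = 7 dB.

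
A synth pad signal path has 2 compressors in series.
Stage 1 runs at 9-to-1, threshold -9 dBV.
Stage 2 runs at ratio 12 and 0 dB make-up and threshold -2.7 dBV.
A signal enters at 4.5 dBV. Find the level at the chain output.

Stage 1: 4.5 dBV is 13.5 dB over -9 dBV; at 9:1 that becomes 1.5 dB over, giving -7.5 dBV.
Stage 2: below threshold (-7.5 ≤ -2.7); passes unchanged; output -7.5 dBV.

-7.5 dBV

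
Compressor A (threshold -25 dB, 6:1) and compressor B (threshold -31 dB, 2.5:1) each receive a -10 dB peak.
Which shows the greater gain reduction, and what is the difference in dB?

A: 15 dB over, compressed to 2.5 dB over, so 12.5 dB of GR.
B: 21 dB over, compressed to 8.4 dB over, so 12.6 dB of GR.
Difference: 0.1 dB in favour of B.

B, by 0.1 dB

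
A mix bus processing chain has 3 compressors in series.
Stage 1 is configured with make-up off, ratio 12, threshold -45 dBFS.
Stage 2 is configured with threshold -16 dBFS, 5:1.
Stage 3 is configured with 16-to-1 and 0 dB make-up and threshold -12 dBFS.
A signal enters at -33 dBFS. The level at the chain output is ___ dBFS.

-44 dBFS

Stage 1: -33 dBFS is 12 dB over -45 dBFS; at 12:1 that becomes 1 dB over, giving -44 dBFS.
Stage 2: -44 dBFS ≤ -16 dBFS, so stage 2 doesn't engage; output -44 dBFS.
Stage 3: -44 dBFS ≤ -12 dBFS, so stage 3 doesn't engage; output -44 dBFS.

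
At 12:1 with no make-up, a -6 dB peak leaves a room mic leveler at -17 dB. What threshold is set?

-18 dB

Input is 12 dB above T (since output overshoot × R = input overshoot: (-17 − T)·12 = -6 − T gives T = -18 dB).
Check: -18 + (-6 − (-18))/12 = -18 + 1 = -17 dB. ✓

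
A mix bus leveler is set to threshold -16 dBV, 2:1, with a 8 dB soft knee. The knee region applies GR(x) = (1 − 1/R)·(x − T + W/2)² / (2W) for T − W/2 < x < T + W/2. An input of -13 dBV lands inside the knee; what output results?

x − T + W/2 = -13 − (-16) + 4 = 7.
GR = (1 − 1/2) × 7² / 16 = 0.5 × 49 / 16 = 1.53125 dB.
Output = -13 − 1.53125 = -14.53125 dBV.

-14.53125 dBV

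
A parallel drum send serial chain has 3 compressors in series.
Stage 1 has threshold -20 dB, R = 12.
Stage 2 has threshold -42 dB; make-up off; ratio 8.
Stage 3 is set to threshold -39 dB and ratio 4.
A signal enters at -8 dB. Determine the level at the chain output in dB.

-39.125 dB

Stage 1: 12 dB above -20 dB, reduced 12:1 to 1 dB above → -19 dB.
Stage 2: overshoot 23 dB → 23/8 = 2.875 dB → -39.125 dB.
Stage 3: -39.125 dB ≤ -39 dB, so stage 3 doesn't engage; output -39.125 dB.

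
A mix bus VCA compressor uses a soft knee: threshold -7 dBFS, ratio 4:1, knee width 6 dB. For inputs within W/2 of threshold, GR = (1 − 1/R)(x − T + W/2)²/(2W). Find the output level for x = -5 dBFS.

-6.5625 dBFS

x − T + W/2 = -5 − (-7) + 3 = 5.
GR = (1 − 1/4) × 5² / 12 = 0.75 × 25 / 12 = 1.5625 dB.
Output = -5 − 1.5625 = -6.5625 dBFS.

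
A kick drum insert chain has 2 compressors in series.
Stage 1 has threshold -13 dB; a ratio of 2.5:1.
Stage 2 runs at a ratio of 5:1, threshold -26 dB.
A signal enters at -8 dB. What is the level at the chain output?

Stage 1: overshoot 5 dB → 5/2.5 = 2 dB → -11 dB.
Stage 2: 15 dB above -26 dB, reduced 5:1 to 3 dB above → -23 dB.

-23 dB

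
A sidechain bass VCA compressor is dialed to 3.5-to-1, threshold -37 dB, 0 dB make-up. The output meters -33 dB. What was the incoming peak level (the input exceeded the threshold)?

-23 dB

That's 4 dB above the -37 dB threshold.
Undo the ratio: input overshoot = 4 × 3.5 = 14 dB, giving input = -23 dB.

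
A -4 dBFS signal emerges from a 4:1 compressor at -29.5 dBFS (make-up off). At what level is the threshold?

Gain reduction = -4 − (-29.5) = 25.5 dB; output overshoot = GR / (R − 1) = 25.5 / 3 = 8.5 dB.
Threshold = output − output overshoot = -29.5 − 8.5 = -38 dBFS.

-38 dBFS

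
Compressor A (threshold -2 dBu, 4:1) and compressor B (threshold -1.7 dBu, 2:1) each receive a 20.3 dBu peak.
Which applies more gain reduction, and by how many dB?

A: overshoot 22.3 dB → output overshoot 5.575 dB → GR 16.725 dB.
B: overshoot 22 dB → output overshoot 11 dB → GR 11 dB.
Difference: 5.725 dB in favour of A.

A, by 5.725 dB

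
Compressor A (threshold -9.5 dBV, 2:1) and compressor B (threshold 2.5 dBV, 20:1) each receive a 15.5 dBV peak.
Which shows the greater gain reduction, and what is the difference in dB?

A, by 0.15 dB

A: overshoot 25 dB → output overshoot 12.5 dB → GR 12.5 dB.
B: overshoot 13 dB → output overshoot 0.65 dB → GR 12.35 dB.
Difference: 0.15 dB in favour of A.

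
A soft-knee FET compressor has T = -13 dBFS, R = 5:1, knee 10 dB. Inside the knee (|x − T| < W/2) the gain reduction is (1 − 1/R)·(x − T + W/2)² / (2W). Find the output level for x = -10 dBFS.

x − T + W/2 = -10 − (-13) + 5 = 8.
GR = (1 − 1/5) × 8² / 20 = 0.8 × 64 / 20 = 2.56 dB.
Output = -10 − 2.56 = -12.56 dBFS.

-12.56 dBFS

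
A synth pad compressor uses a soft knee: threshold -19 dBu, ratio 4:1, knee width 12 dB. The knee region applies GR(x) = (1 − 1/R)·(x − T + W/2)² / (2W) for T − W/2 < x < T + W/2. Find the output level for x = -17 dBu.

-19 dBu

x − T + W/2 = -17 − (-19) + 6 = 8.
GR = (1 − 1/4) × 8² / 24 = 0.75 × 64 / 24 = 2 dB.
Output = -17 − 2 = -19 dBu.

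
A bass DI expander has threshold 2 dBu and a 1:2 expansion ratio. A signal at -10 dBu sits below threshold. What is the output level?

-22 dBu

Below threshold, a 1:2 expander applies gain = (2−1)×(T − x) of attenuation.
(2−1) × 12 = 12 dB, so output = -10 − 12 = -22 dBu.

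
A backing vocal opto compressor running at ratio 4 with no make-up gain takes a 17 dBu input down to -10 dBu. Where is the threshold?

Let T be the threshold. Output overshoot = (input overshoot)/R, so -10 − T = (17 − T)/4.
4·(-10 − T) = 17 − T → 3·T = -40 − 17 = -57.
T = -57/3 = -19 dBu.

-19 dBu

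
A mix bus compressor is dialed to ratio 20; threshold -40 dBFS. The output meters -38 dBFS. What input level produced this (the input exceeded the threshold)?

Post-compression overshoot = -38 − (-40) = 2 dB.
Input overshoot = R × output overshoot = 40 dB → input = -40 + 40 = 0 dBFS.

0 dBFS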